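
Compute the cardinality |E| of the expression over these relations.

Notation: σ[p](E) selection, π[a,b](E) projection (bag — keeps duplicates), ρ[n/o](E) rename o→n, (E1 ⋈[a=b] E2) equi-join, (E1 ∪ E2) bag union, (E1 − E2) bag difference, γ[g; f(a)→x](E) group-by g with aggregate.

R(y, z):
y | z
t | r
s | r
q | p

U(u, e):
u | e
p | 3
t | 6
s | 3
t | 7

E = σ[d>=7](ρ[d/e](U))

Row counts bottom-up:
  U → 4
  ρ[d/e](U) → 4
  σ[d>=7](ρ[d/e](U)) → 1

|E| = 1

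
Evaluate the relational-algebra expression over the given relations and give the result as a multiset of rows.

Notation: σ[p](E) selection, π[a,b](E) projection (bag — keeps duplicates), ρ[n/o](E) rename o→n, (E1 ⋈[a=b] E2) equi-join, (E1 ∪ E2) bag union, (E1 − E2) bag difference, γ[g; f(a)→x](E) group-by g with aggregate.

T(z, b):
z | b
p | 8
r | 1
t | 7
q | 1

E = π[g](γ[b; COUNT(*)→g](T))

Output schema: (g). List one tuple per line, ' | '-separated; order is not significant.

Row counts bottom-up:
  T → 4
  γ[b; COUNT(*)→g](T) → 3
  π[g](γ[b; COUNT(*)→g](T)) → 3

== RESULT ==
g
1
1
2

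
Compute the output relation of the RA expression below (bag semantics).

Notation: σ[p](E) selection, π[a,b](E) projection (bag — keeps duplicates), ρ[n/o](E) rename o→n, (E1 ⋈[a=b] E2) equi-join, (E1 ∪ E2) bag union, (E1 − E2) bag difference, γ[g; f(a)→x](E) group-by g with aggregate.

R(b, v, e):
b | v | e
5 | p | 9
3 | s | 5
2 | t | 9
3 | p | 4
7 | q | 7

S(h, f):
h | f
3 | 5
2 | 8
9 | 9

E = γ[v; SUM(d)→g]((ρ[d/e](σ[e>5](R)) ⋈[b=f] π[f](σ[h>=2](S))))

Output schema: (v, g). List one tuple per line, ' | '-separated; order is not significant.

Per-node cardinality:
  R → 5
  σ[e>5](R) → 3
  ρ[d/e](σ[e>5](R)) → 3
  S → 3
  σ[h>=2](S) → 3
  π[f](σ[h>=2](S)) → 3
  (ρ[d/e](σ[e>5](R)) ⋈[b=f] π[f](σ[h>=2](S))) → 1
  γ[v; SUM(d)→g]((ρ[d/e](σ[e>5](R)) ⋈[b=f] π[f](σ[h>=2](S)))) → 1

== RESULT ==
v | g
p | 9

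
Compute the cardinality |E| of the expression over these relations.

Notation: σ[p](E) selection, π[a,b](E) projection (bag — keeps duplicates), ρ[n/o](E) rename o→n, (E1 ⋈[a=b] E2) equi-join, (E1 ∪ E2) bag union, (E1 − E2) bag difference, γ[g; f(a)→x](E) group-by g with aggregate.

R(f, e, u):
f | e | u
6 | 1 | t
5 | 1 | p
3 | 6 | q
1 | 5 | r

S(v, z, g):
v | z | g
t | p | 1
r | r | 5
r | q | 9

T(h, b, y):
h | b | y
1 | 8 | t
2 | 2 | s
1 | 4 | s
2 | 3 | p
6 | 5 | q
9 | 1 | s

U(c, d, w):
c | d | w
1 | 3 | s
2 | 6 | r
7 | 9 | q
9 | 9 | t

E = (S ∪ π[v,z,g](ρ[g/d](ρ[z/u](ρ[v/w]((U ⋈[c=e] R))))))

Stepwise |·|:
  S → 3
  U → 4
  R → 4
  (U ⋈[c=e] R) → 2
  ρ[v/w]((U ⋈[c=e] R)) → 2
  ρ[z/u](ρ[v/w]((U ⋈[c=e] R))) → 2
  ρ[g/d](ρ[z/u](ρ[v/w]((U ⋈[c=e] R)))) → 2
  π[v,z,g](ρ[g/d](ρ[z/u](ρ[v/w]((U ⋈[c=e] R))))) → 2
  (S ∪ π[v,z,g](ρ[g/d](ρ[z/u](ρ[v/w]((U ⋈[c=e] R)))))) → 5

|E| = 5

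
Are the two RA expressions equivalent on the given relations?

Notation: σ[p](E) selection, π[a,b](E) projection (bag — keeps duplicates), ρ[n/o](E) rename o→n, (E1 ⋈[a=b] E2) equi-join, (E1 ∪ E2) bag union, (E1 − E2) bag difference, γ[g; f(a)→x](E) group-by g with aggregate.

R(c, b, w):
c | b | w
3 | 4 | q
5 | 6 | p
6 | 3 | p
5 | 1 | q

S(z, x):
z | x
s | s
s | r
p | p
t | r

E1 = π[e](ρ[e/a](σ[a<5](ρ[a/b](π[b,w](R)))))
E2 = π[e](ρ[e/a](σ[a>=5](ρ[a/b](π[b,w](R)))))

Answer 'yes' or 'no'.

E1 subexpression sizes:
  R → 4
  π[b,w](R) → 4
  ρ[a/b](π[b,w](R)) → 4
  σ[a<5](ρ[a/b](π[b,w](R))) → 3
  ρ[e/a](σ[a<5](ρ[a/b](π[b,w](R)))) → 3
  π[e](ρ[e/a](σ[a<5](ρ[a/b](π[b,w](R))))) → 3
E2 subexpression sizes:
  R → 4
  π[b,w](R) → 4
  ρ[a/b](π[b,w](R)) → 4
  σ[a>=5](ρ[a/b](π[b,w](R))) → 1
  ρ[e/a](σ[a>=5](ρ[a/b](π[b,w](R)))) → 1
  π[e](ρ[e/a](σ[a>=5](ρ[a/b](π[b,w](R))))) → 1

E1 result:
e
1
3
4
E2 result:
e
6
Witness: (6,) appears 0× in E1 but 1× in E2.

no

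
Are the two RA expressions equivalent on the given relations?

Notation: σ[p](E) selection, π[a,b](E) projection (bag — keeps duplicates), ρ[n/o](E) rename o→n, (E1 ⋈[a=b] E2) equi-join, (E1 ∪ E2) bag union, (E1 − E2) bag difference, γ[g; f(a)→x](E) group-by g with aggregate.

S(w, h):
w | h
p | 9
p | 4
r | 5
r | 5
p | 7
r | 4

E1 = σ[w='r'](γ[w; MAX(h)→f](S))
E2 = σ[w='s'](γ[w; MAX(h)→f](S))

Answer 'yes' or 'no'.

E1 row counts bottom-up:
  S → 6
  γ[w; MAX(h)→f](S) → 2
  σ[w='r'](γ[w; MAX(h)→f](S)) → 1
E2 row counts bottom-up:
  S → 6
  γ[w; MAX(h)→f](S) → 2
  σ[w='s'](γ[w; MAX(h)→f](S)) → 0

E1 result:
w | f
r | 5
E2 result:
w | f
(0 rows)
Witness: ('r', 5) appears 1× in E1 but 0× in E2.

no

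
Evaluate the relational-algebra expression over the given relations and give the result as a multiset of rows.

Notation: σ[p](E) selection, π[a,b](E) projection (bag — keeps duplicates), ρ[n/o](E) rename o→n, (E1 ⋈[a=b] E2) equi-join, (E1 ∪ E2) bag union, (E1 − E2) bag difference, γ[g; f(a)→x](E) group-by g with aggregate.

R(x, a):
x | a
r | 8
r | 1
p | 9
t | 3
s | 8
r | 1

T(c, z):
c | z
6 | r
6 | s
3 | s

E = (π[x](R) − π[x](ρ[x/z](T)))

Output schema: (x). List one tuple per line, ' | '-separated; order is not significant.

Row counts bottom-up:
  R → 6
  π[x](R) → 6
  T → 3
  ρ[x/z](T) → 3
  π[x](ρ[x/z](T)) → 3
  (π[x](R) − π[x](ρ[x/z](T))) → 4

== RESULT ==
x
p
r
r
t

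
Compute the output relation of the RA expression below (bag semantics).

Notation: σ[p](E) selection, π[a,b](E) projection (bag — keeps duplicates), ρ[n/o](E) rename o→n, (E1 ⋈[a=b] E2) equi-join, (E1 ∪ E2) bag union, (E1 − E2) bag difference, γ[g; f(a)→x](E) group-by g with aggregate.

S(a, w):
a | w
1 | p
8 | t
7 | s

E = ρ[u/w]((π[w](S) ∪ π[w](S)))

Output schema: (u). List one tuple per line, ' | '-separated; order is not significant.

Per-node cardinality:
  S → 3
  π[w](S) → 3
  S → 3
  π[w](S) → 3
  (π[w](S) ∪ π[w](S)) → 6
  ρ[u/w]((π[w](S) ∪ π[w](S))) → 6

== RESULT ==
u
p
p
s
s
t
t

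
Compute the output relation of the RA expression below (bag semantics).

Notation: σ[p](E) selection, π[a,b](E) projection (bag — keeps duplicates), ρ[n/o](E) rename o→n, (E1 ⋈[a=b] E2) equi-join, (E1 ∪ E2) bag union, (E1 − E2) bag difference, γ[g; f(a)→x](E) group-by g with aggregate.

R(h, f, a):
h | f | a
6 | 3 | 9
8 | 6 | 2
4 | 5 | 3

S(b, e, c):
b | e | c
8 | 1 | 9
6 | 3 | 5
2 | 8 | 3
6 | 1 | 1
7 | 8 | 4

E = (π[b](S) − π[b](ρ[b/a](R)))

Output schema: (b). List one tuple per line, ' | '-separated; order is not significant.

Row counts bottom-up:
  S → 5
  π[b](S) → 5
  R → 3
  ρ[b/a](R) → 3
  π[b](ρ[b/a](R)) → 3
  (π[b](S) − π[b](ρ[b/a](R))) → 4

== RESULT ==
b
6
6
7
8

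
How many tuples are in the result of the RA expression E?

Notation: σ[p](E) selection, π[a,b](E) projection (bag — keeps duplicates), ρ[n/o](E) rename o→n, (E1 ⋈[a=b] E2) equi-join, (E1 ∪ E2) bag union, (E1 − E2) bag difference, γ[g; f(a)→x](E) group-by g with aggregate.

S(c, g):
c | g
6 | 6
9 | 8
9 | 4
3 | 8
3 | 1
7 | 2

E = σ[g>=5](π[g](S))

Subexpression sizes:
  S → 6
  π[g](S) → 6
  σ[g>=5](π[g](S)) → 3

|E| = 3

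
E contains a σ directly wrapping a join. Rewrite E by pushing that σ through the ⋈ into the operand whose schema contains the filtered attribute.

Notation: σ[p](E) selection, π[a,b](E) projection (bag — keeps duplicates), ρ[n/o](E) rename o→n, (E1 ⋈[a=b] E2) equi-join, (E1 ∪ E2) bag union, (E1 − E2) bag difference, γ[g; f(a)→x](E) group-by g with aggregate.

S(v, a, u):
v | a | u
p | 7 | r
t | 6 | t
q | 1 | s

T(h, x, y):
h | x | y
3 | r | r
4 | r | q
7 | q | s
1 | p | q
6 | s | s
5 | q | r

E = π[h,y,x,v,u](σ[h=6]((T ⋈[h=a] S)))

σ filters on h, owned by the left side.
E' = π[h,y,x,v,u]((σ[h=6](T) ⋈[h=a] S))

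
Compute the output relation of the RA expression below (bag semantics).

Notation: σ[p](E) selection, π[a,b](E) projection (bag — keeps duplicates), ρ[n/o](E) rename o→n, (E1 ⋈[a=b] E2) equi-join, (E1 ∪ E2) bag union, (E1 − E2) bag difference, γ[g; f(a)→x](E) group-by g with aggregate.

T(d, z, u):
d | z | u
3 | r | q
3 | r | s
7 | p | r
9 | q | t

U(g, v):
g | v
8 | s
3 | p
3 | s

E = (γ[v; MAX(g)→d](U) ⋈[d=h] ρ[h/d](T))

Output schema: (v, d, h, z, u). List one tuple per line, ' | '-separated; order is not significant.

Stepwise |·|:
  U → 3
  γ[v; MAX(g)→d](U) → 2
  T → 4
  ρ[h/d](T) → 4
  (γ[v; MAX(g)→d](U) ⋈[d=h] ρ[h/d](T)) → 2

== RESULT ==
v | d | h | z | u
p | 3 | 3 | r | q
p | 3 | 3 | r | s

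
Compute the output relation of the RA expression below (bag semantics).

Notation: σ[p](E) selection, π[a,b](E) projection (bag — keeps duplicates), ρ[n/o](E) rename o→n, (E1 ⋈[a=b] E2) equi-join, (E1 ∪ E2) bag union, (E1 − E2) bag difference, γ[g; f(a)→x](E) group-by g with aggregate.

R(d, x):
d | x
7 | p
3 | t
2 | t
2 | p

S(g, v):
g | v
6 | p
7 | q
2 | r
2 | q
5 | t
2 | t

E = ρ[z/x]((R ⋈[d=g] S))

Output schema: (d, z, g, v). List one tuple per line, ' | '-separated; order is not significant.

Subexpression sizes:
  R → 4
  S → 6
  (R ⋈[d=g] S) → 7
  ρ[z/x]((R ⋈[d=g] S)) → 7

== RESULT ==
d | z | g | v
2 | p | 2 | q
2 | p | 2 | r
2 | p | 2 | t
2 | t | 2 | q
2 | t | 2 | r
2 | t | 2 | t
7 | p | 7 | q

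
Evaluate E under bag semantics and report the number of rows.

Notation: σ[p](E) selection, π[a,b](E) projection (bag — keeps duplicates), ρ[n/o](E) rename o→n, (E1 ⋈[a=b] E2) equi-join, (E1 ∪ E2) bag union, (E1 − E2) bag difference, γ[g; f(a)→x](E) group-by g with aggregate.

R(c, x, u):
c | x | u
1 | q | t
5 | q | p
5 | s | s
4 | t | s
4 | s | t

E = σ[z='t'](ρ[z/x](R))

Stepwise |·|:
  R → 5
  ρ[z/x](R) → 5
  σ[z='t'](ρ[z/x](R)) → 1

|E| = 1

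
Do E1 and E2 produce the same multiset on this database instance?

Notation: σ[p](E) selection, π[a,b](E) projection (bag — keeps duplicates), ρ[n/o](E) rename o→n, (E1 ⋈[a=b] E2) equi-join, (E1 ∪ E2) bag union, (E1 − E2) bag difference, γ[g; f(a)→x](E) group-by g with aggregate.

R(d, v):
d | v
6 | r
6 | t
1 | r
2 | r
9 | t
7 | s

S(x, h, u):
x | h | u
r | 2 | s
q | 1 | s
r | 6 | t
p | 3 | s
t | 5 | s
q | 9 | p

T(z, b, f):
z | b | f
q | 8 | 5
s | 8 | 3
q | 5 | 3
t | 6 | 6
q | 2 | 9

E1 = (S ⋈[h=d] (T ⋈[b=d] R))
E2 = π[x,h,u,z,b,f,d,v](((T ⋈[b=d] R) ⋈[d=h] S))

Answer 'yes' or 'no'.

E1 per-node cardinality:
  S → 6
  T → 5
  R → 6
  (T ⋈[b=d] R) → 3
  (S ⋈[h=d] (T ⋈[b=d] R)) → 3
E2 per-node cardinality:
  T → 5
  R → 6
  (T ⋈[b=d] R) → 3
  S → 6
  ((T ⋈[b=d] R) ⋈[d=h] S) → 3
  π[x,h,u,z,b,f,d,v](((T ⋈[b=d] R) ⋈[d=h] S)) → 3

E1 and E2 produce the same multiset:
x | h | u | z | b | f | d | v
r | 2 | s | q | 2 | 9 | 2 | r
r | 6 | t | t | 6 | 6 | 6 | r
r | 6 | t | t | 6 | 6 | 6 | t

yes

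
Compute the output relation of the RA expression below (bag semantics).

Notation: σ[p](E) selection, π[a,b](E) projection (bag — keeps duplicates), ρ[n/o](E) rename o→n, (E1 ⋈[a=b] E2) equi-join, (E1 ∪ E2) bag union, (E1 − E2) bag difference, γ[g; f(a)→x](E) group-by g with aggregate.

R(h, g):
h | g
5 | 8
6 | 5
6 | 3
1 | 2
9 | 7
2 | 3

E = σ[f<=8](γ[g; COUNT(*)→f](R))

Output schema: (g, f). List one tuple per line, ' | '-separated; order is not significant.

Subexpression sizes:
  R → 6
  γ[g; COUNT(*)→f](R) → 5
  σ[f<=8](γ[g; COUNT(*)→f](R)) → 5

== RESULT ==
g | f
2 | 1
3 | 2
5 | 1
7 | 1
8 | 1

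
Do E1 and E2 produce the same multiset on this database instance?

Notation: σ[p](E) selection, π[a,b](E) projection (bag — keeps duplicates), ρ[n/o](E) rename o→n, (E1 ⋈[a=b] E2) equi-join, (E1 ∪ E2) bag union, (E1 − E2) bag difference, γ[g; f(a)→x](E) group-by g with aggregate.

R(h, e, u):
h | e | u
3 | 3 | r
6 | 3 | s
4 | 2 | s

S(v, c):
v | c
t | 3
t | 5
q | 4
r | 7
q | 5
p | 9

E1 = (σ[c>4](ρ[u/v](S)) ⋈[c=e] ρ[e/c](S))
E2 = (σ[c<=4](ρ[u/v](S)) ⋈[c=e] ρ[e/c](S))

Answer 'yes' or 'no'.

E1 stepwise |·|:
  S → 6
  ρ[u/v](S) → 6
  σ[c>4](ρ[u/v](S)) → 4
  S → 6
  ρ[e/c](S) → 6
  (σ[c>4](ρ[u/v](S)) ⋈[c=e] ρ[e/c](S)) → 6
E2 stepwise |·|:
  S → 6
  ρ[u/v](S) → 6
  σ[c<=4](ρ[u/v](S)) → 2
  S → 6
  ρ[e/c](S) → 6
  (σ[c<=4](ρ[u/v](S)) ⋈[c=e] ρ[e/c](S)) → 2

E1 result:
u | c | v | e
p | 9 | p | 9
q | 5 | q | 5
q | 5 | t | 5
r | 7 | r | 7
t | 5 | q | 5
t | 5 | t | 5
E2 result:
u | c | v | e
q | 4 | q | 4
t | 3 | t | 3
Witness: ('q', 4, 'q', 4) appears 0× in E1 but 1× in E2.

no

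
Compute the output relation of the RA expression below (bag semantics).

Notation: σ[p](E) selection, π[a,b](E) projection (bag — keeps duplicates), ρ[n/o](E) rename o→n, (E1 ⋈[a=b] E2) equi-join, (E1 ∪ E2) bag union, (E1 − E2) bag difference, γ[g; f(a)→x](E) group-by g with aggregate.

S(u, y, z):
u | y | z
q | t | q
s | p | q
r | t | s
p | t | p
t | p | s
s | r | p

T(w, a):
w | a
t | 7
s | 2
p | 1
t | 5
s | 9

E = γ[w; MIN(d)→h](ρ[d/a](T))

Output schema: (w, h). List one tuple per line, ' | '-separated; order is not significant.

Row counts bottom-up:
  T → 5
  ρ[d/a](T) → 5
  γ[w; MIN(d)→h](ρ[d/a](T)) → 3

== RESULT ==
w | h
p | 1
s | 2
t | 5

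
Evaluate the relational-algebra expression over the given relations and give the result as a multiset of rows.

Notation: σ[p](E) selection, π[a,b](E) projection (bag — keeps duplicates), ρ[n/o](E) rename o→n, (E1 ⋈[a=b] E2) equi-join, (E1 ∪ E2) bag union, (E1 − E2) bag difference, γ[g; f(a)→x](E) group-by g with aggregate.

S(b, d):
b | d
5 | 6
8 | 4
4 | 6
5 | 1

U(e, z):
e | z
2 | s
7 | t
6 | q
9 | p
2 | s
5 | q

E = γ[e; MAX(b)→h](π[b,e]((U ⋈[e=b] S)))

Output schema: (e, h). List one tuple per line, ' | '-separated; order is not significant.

Per-node cardinality:
  U → 6
  S → 4
  (U ⋈[e=b] S) → 2
  π[b,e]((U ⋈[e=b] S)) → 2
  γ[e; MAX(b)→h](π[b,e]((U ⋈[e=b] S))) → 1

== RESULT ==
e | h
5 | 5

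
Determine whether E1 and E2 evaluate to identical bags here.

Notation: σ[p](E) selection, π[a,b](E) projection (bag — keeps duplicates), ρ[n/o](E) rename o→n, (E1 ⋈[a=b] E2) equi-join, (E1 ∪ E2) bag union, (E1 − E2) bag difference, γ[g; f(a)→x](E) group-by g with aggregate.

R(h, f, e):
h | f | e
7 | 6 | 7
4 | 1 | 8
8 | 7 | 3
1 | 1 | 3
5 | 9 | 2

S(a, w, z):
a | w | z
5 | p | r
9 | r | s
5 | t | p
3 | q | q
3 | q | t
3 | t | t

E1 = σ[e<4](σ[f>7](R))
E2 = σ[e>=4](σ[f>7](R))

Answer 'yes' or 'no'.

E1 subexpression sizes:
  R → 5
  σ[f>7](R) → 1
  σ[e<4](σ[f>7](R)) → 1
E2 subexpression sizes:
  R → 5
  σ[f>7](R) → 1
  σ[e>=4](σ[f>7](R)) → 0

E1 result:
h | f | e
5 | 9 | 2
E2 result:
h | f | e
(0 rows)
Witness: (5, 9, 2) appears 1× in E1 but 0× in E2.

no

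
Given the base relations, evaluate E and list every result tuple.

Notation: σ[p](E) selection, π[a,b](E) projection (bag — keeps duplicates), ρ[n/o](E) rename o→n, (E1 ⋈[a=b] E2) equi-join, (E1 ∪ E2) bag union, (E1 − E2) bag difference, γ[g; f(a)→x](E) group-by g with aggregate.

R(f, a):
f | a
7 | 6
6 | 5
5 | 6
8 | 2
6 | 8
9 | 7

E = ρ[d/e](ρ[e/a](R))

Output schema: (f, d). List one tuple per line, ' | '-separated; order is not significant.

Stepwise |·|:
  R → 6
  ρ[e/a](R) → 6
  ρ[d/e](ρ[e/a](R)) → 6

== RESULT ==
f | d
5 | 6
6 | 5
6 | 8
7 | 6
8 | 2
9 | 7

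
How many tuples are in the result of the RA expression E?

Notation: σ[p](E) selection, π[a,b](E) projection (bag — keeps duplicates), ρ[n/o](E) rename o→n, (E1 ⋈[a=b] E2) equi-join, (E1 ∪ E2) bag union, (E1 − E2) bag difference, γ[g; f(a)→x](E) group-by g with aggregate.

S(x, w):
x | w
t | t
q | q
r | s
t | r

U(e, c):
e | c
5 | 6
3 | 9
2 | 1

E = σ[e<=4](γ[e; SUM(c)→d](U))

Row counts bottom-up:
  U → 3
  γ[e; SUM(c)→d](U) → 3
  σ[e<=4](γ[e; SUM(c)→d](U)) → 2

|E| = 2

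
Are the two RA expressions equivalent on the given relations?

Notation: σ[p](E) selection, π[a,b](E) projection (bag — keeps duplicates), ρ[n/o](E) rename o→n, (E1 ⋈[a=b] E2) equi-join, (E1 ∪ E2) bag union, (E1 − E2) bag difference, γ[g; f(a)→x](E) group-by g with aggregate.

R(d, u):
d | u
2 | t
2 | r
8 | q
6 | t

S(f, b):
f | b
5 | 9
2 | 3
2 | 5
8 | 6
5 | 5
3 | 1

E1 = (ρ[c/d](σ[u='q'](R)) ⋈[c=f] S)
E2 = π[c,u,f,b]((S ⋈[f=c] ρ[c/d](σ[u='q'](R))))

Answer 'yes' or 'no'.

E1 stepwise |·|:
  R → 4
  σ[u='q'](R) → 1
  ρ[c/d](σ[u='q'](R)) → 1
  S → 6
  (ρ[c/d](σ[u='q'](R)) ⋈[c=f] S) → 1
E2 stepwise |·|:
  S → 6
  R → 4
  σ[u='q'](R) → 1
  ρ[c/d](σ[u='q'](R)) → 1
  (S ⋈[f=c] ρ[c/d](σ[u='q'](R))) → 1
  π[c,u,f,b]((S ⋈[f=c] ρ[c/d](σ[u='q'](R)))) → 1

E1 and E2 produce the same multiset:
c | u | f | b
8 | q | 8 | 6

yes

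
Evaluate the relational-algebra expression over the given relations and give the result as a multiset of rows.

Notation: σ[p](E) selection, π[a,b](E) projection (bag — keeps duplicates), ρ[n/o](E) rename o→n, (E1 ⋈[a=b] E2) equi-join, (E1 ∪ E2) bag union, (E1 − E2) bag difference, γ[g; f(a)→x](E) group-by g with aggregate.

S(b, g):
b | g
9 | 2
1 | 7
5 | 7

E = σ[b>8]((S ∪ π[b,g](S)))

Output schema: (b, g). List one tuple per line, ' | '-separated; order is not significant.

Row counts bottom-up:
  S → 3
  S → 3
  π[b,g](S) → 3
  (S ∪ π[b,g](S)) → 6
  σ[b>8]((S ∪ π[b,g](S))) → 2

== RESULT ==
b | g
9 | 2
9 | 2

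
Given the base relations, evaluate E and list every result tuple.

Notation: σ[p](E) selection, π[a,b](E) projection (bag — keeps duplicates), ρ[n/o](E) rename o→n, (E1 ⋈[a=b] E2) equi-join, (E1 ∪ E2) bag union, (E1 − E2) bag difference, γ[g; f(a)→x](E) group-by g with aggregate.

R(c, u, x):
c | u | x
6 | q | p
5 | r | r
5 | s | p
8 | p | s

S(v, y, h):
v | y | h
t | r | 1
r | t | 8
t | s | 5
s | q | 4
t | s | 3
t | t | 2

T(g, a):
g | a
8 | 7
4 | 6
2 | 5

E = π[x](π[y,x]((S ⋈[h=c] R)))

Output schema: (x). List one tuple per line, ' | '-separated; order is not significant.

Row counts bottom-up:
  S → 6
  R → 4
  (S ⋈[h=c] R) → 3
  π[y,x]((S ⋈[h=c] R)) → 3
  π[x](π[y,x]((S ⋈[h=c] R))) → 3

== RESULT ==
x
p
r
s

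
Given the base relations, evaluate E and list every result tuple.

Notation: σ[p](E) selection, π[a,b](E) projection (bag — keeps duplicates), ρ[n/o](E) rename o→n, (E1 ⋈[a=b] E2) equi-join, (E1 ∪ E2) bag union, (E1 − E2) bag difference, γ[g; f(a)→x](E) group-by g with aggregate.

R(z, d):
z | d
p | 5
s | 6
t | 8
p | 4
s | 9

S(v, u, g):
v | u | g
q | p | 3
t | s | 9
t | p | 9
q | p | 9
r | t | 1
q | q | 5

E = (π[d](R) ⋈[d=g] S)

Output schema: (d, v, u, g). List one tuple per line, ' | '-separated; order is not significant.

Subexpression sizes:
  R → 5
  π[d](R) → 5
  S → 6
  (π[d](R) ⋈[d=g] S) → 4

== RESULT ==
d | v | u | g
5 | q | q | 5
9 | q | p | 9
9 | t | p | 9
9 | t | s | 9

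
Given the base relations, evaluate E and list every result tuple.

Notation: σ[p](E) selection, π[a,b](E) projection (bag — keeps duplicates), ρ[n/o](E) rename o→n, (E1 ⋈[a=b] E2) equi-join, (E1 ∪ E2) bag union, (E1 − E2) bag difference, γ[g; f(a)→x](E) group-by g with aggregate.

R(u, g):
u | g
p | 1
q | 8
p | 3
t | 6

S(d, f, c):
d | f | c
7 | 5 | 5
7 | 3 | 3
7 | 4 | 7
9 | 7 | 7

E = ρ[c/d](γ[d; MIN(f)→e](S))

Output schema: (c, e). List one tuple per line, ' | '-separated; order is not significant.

Row counts bottom-up:
  S → 4
  γ[d; MIN(f)→e](S) → 2
  ρ[c/d](γ[d; MIN(f)→e](S)) → 2

== RESULT ==
c | e
7 | 3
9 | 7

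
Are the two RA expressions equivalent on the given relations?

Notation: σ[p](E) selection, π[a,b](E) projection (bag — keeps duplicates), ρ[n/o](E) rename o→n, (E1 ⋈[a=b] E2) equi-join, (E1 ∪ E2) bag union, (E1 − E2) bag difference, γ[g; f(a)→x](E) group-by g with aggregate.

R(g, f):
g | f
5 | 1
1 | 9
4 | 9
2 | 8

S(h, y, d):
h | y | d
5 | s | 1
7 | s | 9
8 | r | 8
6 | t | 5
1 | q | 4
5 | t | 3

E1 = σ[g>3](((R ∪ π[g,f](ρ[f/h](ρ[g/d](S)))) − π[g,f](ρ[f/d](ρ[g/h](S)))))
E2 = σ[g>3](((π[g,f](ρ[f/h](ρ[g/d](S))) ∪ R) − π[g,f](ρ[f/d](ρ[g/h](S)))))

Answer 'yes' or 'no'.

E1 row counts bottom-up:
  R → 4
  S → 6
  ρ[g/d](S) → 6
  ρ[f/h](ρ[g/d](S)) → 6
  π[g,f](ρ[f/h](ρ[g/d](S))) → 6
  (R ∪ π[g,f](ρ[f/h](ρ[g/d](S)))) → 10
  S → 6
  ρ[g/h](S) → 6
  ρ[f/d](ρ[g/h](S)) → 6
  π[g,f](ρ[f/d](ρ[g/h](S))) → 6
  ((R ∪ π[g,f](ρ[f/h](ρ[g/d](S)))) − π[g,f](ρ[f/d](ρ[g/h](S)))) → 8
  σ[g>3](((R ∪ π[g,f](ρ[f/h](ρ[g/d](S)))) − π[g,f](ρ[f/d](ρ[g/h](S))))) → 4
E2 row counts bottom-up:
  S → 6
  ρ[g/d](S) → 6
  ρ[f/h](ρ[g/d](S)) → 6
  π[g,f](ρ[f/h](ρ[g/d](S))) → 6
  R → 4
  (π[g,f](ρ[f/h](ρ[g/d](S))) ∪ R) → 10
  S → 6
  ρ[g/h](S) → 6
  ρ[f/d](ρ[g/h](S)) → 6
  π[g,f](ρ[f/d](ρ[g/h](S))) → 6
  ((π[g,f](ρ[f/h](ρ[g/d](S))) ∪ R) − π[g,f](ρ[f/d](ρ[g/h](S)))) → 8
  σ[g>3](((π[g,f](ρ[f/h](ρ[g/d](S))) ∪ R) − π[g,f](ρ[f/d](ρ[g/h](S))))) → 4

E1 and E2 produce the same multiset:
g | f
4 | 1
4 | 9
5 | 6
9 | 7

yes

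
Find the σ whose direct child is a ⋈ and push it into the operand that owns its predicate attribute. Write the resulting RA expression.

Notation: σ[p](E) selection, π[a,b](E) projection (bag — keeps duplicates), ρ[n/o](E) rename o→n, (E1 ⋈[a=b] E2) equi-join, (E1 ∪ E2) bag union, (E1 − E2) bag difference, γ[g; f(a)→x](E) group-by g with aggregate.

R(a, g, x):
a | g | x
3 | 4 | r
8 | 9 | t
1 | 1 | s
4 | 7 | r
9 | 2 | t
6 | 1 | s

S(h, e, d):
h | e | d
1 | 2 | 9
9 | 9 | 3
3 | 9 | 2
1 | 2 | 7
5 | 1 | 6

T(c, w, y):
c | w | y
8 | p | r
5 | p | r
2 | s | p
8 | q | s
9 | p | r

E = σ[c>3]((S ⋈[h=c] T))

σ filters on c, owned by the right side.
E' = (S ⋈[h=c] σ[c>3](T))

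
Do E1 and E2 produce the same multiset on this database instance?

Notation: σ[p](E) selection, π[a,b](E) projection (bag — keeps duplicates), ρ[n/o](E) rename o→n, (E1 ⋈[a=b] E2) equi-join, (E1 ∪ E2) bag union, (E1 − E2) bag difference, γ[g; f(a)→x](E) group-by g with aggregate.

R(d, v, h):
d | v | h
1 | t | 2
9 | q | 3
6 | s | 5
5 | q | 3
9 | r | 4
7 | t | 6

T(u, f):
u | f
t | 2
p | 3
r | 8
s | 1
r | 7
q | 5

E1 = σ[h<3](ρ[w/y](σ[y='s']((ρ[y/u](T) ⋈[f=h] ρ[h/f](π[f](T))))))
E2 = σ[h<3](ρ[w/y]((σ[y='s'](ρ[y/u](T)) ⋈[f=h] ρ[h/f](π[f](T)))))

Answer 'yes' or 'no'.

E1 stepwise |·|:
  T → 6
  ρ[y/u](T) → 6
  T → 6
  π[f](T) → 6
  ρ[h/f](π[f](T)) → 6
  (ρ[y/u](T) ⋈[f=h] ρ[h/f](π[f](T))) → 6
  σ[y='s']((ρ[y/u](T) ⋈[f=h] ρ[h/f](π[f](T)))) → 1
  ρ[w/y](σ[y='s']((ρ[y/u](T) ⋈[f=h] ρ[h/f](π[f](T))))) → 1
  σ[h<3](ρ[w/y](σ[y='s']((ρ[y/u](T) ⋈[f=h] ρ[h/f](π[f](T)))))) → 1
E2 stepwise |·|:
  T → 6
  ρ[y/u](T) → 6
  σ[y='s'](ρ[y/u](T)) → 1
  T → 6
  π[f](T) → 6
  ρ[h/f](π[f](T)) → 6
  (σ[y='s'](ρ[y/u](T)) ⋈[f=h] ρ[h/f](π[f](T))) → 1
  ρ[w/y]((σ[y='s'](ρ[y/u](T)) ⋈[f=h] ρ[h/f](π[f](T)))) → 1
  σ[h<3](ρ[w/y]((σ[y='s'](ρ[y/u](T)) ⋈[f=h] ρ[h/f](π[f](T))))) → 1

E1 and E2 produce the same multiset:
w | f | h
s | 1 | 1

yes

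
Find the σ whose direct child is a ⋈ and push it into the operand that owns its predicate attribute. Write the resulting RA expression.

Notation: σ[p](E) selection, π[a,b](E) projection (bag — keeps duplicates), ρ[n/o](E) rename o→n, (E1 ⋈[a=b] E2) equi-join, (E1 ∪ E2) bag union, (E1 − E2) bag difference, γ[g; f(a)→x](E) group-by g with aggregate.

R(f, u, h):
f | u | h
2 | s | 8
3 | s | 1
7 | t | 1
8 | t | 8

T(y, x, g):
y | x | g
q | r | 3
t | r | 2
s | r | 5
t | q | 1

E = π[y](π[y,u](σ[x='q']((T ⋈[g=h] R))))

σ filters on x, owned by the left side.
E' = π[y](π[y,u]((σ[x='q'](T) ⋈[g=h] R)))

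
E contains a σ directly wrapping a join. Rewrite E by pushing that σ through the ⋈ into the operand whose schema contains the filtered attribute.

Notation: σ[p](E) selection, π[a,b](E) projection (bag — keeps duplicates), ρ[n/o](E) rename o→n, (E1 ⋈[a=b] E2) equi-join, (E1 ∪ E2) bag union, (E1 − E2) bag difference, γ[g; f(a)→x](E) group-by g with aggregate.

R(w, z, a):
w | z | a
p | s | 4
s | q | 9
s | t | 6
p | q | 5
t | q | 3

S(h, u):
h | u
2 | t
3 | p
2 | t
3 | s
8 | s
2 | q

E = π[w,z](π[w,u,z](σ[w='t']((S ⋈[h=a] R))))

σ filters on w, owned by the right side.
E' = π[w,z](π[w,u,z]((S ⋈[h=a] σ[w='t'](R))))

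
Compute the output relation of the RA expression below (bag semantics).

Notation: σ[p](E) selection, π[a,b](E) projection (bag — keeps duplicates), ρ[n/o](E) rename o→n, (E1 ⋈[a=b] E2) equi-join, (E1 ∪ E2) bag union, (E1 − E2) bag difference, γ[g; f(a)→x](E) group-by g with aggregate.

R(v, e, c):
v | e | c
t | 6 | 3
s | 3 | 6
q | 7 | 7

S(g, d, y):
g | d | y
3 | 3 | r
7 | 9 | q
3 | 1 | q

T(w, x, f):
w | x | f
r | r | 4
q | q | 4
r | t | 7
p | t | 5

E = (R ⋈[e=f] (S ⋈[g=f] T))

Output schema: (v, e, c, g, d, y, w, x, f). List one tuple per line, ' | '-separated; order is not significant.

Stepwise |·|:
  R → 3
  S → 3
  T → 4
  (S ⋈[g=f] T) → 1
  (R ⋈[e=f] (S ⋈[g=f] T)) → 1

== RESULT ==
v | e | c | g | d | y | w | x | f
q | 7 | 7 | 7 | 9 | q | r | t | 7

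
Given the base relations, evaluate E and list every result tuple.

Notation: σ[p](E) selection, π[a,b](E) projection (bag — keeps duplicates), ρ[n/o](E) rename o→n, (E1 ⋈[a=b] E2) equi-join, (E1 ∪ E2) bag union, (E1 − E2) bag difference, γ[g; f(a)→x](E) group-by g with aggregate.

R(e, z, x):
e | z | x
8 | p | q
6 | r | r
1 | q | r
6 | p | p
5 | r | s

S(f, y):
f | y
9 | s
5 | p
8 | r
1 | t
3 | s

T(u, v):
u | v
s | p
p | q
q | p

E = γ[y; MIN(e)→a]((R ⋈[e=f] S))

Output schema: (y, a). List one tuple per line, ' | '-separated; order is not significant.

Per-node cardinality:
  R → 5
  S → 5
  (R ⋈[e=f] S) → 3
  γ[y; MIN(e)→a]((R ⋈[e=f] S)) → 3

== RESULT ==
y | a
p | 5
r | 8
t | 1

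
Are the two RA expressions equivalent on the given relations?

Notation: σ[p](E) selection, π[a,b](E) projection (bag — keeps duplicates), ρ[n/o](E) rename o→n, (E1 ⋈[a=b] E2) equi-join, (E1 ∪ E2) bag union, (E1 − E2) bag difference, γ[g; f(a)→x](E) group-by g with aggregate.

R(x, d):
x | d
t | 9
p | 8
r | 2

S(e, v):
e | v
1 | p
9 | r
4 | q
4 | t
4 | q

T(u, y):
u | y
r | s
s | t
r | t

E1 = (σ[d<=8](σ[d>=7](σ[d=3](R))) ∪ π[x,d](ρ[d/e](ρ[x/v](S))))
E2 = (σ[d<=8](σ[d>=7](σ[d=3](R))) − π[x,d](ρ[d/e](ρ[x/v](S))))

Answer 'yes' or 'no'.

E1 subexpression sizes:
  R → 3
  σ[d=3](R) → 0
  σ[d>=7](σ[d=3](R)) → 0
  σ[d<=8](σ[d>=7](σ[d=3](R))) → 0
  S → 5
  ρ[x/v](S) → 5
  ρ[d/e](ρ[x/v](S)) → 5
  π[x,d](ρ[d/e](ρ[x/v](S))) → 5
  (σ[d<=8](σ[d>=7](σ[d=3](R))) ∪ π[x,d](ρ[d/e](ρ[x/v](S)))) → 5
E2 subexpression sizes:
  R → 3
  σ[d=3](R) → 0
  σ[d>=7](σ[d=3](R)) → 0
  σ[d<=8](σ[d>=7](σ[d=3](R))) → 0
  S → 5
  ρ[x/v](S) → 5
  ρ[d/e](ρ[x/v](S)) → 5
  π[x,d](ρ[d/e](ρ[x/v](S))) → 5
  (σ[d<=8](σ[d>=7](σ[d=3](R))) − π[x,d](ρ[d/e](ρ[x/v](S)))) → 0

E1 result:
x | d
p | 1
q | 4
q | 4
r | 9
t | 4
E2 result:
x | d
(0 rows)
Witness: ('q', 4) appears 2× in E1 but 0× in E2.

no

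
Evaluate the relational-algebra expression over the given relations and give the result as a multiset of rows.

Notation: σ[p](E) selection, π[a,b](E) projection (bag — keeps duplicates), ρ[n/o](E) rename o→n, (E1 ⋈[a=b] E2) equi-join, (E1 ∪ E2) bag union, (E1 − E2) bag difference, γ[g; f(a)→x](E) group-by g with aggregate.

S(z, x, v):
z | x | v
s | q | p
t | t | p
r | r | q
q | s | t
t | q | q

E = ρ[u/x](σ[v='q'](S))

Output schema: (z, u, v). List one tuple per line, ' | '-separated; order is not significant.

Row counts bottom-up:
  S → 5
  σ[v='q'](S) → 2
  ρ[u/x](σ[v='q'](S)) → 2

== RESULT ==
z | u | v
r | r | q
t | q | q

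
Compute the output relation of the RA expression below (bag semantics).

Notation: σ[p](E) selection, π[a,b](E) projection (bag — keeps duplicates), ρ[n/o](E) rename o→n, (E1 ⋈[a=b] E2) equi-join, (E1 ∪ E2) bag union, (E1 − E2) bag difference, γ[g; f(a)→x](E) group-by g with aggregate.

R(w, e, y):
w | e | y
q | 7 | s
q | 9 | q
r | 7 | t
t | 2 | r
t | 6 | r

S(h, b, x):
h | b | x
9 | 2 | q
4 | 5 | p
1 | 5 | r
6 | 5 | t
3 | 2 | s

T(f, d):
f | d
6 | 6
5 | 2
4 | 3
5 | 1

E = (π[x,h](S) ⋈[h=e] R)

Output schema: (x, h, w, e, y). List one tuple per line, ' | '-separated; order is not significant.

Row counts bottom-up:
  S → 5
  π[x,h](S) → 5
  R → 5
  (π[x,h](S) ⋈[h=e] R) → 2

== RESULT ==
x | h | w | e | y
q | 9 | q | 9 | q
t | 6 | t | 6 | r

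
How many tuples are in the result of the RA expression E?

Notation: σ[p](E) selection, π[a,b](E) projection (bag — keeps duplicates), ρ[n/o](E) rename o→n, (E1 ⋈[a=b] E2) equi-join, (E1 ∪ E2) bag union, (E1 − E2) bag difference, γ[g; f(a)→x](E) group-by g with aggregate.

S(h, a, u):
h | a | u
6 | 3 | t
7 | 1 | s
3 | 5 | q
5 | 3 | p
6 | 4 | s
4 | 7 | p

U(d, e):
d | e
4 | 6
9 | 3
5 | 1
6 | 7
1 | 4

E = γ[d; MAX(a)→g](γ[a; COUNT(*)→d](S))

Per-node cardinality:
  S → 6
  γ[a; COUNT(*)→d](S) → 5
  γ[d; MAX(a)→g](γ[a; COUNT(*)→d](S)) → 2

|E| = 2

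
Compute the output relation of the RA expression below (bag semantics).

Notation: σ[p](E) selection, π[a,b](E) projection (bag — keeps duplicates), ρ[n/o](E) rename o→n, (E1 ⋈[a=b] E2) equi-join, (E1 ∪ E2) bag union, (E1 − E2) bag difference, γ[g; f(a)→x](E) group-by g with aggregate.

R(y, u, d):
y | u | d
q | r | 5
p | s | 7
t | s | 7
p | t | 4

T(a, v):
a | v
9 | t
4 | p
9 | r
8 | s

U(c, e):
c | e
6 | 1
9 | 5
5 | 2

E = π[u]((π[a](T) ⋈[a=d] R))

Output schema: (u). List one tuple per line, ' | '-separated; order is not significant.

Row counts bottom-up:
  T → 4
  π[a](T) → 4
  R → 4
  (π[a](T) ⋈[a=d] R) → 1
  π[u]((π[a](T) ⋈[a=d] R)) → 1

== RESULT ==
u
t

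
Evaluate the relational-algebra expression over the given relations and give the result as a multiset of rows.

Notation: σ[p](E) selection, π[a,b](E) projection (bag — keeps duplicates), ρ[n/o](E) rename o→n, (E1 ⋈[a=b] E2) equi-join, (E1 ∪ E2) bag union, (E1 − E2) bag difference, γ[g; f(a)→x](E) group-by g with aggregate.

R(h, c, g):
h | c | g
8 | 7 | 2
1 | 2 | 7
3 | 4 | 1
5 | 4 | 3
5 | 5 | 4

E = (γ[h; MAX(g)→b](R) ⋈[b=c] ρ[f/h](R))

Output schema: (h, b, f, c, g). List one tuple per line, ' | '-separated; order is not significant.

Per-node cardinality:
  R → 5
  γ[h; MAX(g)→b](R) → 4
  R → 5
  ρ[f/h](R) → 5
  (γ[h; MAX(g)→b](R) ⋈[b=c] ρ[f/h](R)) → 4

== RESULT ==
h | b | f | c | g
1 | 7 | 8 | 7 | 2
5 | 4 | 3 | 4 | 1
5 | 4 | 5 | 4 | 3
8 | 2 | 1 | 2 | 7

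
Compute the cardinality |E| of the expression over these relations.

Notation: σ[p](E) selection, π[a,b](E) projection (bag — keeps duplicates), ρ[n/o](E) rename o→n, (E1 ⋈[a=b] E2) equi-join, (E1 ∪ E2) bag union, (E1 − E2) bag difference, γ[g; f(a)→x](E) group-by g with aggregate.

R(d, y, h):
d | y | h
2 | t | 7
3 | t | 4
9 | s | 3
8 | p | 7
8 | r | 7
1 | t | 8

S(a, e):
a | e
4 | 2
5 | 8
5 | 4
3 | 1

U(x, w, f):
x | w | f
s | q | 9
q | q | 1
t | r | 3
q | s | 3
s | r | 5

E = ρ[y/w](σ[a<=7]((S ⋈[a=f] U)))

Stepwise |·|:
  S → 4
  U → 5
  (S ⋈[a=f] U) → 4
  σ[a<=7]((S ⋈[a=f] U)) → 4
  ρ[y/w](σ[a<=7]((S ⋈[a=f] U))) → 4

|E| = 4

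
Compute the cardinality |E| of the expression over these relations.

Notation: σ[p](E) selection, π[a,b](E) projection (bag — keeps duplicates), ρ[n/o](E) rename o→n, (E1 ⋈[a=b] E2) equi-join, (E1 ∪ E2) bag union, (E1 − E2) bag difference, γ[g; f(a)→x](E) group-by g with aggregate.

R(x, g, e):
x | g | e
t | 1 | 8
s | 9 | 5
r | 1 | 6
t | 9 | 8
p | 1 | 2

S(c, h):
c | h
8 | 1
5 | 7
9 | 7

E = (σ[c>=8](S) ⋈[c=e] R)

Per-node cardinality:
  S → 3
  σ[c>=8](S) → 2
  R → 5
  (σ[c>=8](S) ⋈[c=e] R) → 2

|E| = 2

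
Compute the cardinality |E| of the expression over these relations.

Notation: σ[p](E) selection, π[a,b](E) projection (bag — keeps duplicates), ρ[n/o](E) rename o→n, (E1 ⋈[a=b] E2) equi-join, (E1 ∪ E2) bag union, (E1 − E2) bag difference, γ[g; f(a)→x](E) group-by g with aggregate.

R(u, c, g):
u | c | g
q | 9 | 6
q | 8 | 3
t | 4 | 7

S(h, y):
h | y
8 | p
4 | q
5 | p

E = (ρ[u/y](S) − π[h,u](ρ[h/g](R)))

Stepwise |·|:
  S → 3
  ρ[u/y](S) → 3
  R → 3
  ρ[h/g](R) → 3
  π[h,u](ρ[h/g](R)) → 3
  (ρ[u/y](S) − π[h,u](ρ[h/g](R))) → 3

|E| = 3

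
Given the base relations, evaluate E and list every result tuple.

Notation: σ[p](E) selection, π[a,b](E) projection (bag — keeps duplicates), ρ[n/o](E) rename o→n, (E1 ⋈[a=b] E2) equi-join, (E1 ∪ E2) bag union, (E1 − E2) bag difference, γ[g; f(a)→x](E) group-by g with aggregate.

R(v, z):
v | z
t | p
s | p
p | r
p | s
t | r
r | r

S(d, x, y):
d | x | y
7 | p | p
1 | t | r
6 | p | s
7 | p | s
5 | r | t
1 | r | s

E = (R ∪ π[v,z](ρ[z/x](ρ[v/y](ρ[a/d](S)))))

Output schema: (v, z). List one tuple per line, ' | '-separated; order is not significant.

Stepwise |·|:
  R → 6
  S → 6
  ρ[a/d](S) → 6
  ρ[v/y](ρ[a/d](S)) → 6
  ρ[z/x](ρ[v/y](ρ[a/d](S))) → 6
  π[v,z](ρ[z/x](ρ[v/y](ρ[a/d](S)))) → 6
  (R ∪ π[v,z](ρ[z/x](ρ[v/y](ρ[a/d](S))))) → 12

== RESULT ==
v | z
p | p
p | r
p | s
r | r
r | t
s | p
s | p
s | p
s | r
t | p
t | r
t | r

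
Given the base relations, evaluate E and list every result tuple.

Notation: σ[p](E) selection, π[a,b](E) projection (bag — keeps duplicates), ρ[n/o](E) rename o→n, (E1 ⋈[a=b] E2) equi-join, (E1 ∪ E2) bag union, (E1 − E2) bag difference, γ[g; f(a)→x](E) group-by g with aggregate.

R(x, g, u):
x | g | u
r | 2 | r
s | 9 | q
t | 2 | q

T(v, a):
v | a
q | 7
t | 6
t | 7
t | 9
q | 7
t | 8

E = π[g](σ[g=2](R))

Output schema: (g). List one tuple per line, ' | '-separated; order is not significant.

Subexpression sizes:
  R → 3
  σ[g=2](R) → 2
  π[g](σ[g=2](R)) → 2

== RESULT ==
g
2
2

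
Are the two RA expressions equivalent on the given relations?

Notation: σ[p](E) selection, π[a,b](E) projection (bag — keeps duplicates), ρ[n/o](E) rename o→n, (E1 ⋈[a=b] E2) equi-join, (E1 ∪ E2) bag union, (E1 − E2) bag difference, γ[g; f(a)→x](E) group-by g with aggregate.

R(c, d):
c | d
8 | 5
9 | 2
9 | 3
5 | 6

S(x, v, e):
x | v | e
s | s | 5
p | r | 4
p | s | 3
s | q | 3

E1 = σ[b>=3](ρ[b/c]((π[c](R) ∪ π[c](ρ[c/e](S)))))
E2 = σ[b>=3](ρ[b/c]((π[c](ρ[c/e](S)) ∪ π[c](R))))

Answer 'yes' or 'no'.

E1 per-node cardinality:
  R → 4
  π[c](R) → 4
  S → 4
  ρ[c/e](S) → 4
  π[c](ρ[c/e](S)) → 4
  (π[c](R) ∪ π[c](ρ[c/e](S))) → 8
  ρ[b/c]((π[c](R) ∪ π[c](ρ[c/e](S)))) → 8
  σ[b>=3](ρ[b/c]((π[c](R) ∪ π[c](ρ[c/e](S))))) → 8
E2 per-node cardinality:
  S → 4
  ρ[c/e](S) → 4
  π[c](ρ[c/e](S)) → 4
  R → 4
  π[c](R) → 4
  (π[c](ρ[c/e](S)) ∪ π[c](R)) → 8
  ρ[b/c]((π[c](ρ[c/e](S)) ∪ π[c](R))) → 8
  σ[b>=3](ρ[b/c]((π[c](ρ[c/e](S)) ∪ π[c](R)))) → 8

E1 and E2 produce the same multiset:
b
3
3
4
5
5
8
9
9

yes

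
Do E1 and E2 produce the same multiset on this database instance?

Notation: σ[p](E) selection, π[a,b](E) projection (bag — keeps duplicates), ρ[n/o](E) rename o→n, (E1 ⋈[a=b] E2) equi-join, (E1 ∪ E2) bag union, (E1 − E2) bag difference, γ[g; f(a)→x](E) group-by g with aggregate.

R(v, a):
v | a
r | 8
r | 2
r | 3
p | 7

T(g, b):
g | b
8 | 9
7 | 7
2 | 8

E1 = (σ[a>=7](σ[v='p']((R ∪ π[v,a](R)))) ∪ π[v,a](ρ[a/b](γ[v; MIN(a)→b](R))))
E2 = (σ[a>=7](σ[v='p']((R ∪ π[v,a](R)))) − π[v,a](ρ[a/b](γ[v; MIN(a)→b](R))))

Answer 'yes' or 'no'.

E1 per-node cardinality:
  R → 4
  R → 4
  π[v,a](R) → 4
  (R ∪ π[v,a](R)) → 8
  σ[v='p']((R ∪ π[v,a](R))) → 2
  σ[a>=7](σ[v='p']((R ∪ π[v,a](R)))) → 2
  R → 4
  γ[v; MIN(a)→b](R) → 2
  ρ[a/b](γ[v; MIN(a)→b](R)) → 2
  π[v,a](ρ[a/b](γ[v; MIN(a)→b](R))) → 2
  (σ[a>=7](σ[v='p']((R ∪ π[v,a](R)))) ∪ π[v,a](ρ[a/b](γ[v; MIN(a)→b](R)))) → 4
E2 per-node cardinality:
  R → 4
  R → 4
  π[v,a](R) → 4
  (R ∪ π[v,a](R)) → 8
  σ[v='p']((R ∪ π[v,a](R))) → 2
  σ[a>=7](σ[v='p']((R ∪ π[v,a](R)))) → 2
  R → 4
  γ[v; MIN(a)→b](R) → 2
  ρ[a/b](γ[v; MIN(a)→b](R)) → 2
  π[v,a](ρ[a/b](γ[v; MIN(a)→b](R))) → 2
  (σ[a>=7](σ[v='p']((R ∪ π[v,a](R)))) − π[v,a](ρ[a/b](γ[v; MIN(a)→b](R)))) → 1

E1 result:
v | a
p | 7
p | 7
p | 7
r | 2
E2 result:
v | a
p | 7
Witness: ('r', 2) appears 1× in E1 but 0× in E2.

no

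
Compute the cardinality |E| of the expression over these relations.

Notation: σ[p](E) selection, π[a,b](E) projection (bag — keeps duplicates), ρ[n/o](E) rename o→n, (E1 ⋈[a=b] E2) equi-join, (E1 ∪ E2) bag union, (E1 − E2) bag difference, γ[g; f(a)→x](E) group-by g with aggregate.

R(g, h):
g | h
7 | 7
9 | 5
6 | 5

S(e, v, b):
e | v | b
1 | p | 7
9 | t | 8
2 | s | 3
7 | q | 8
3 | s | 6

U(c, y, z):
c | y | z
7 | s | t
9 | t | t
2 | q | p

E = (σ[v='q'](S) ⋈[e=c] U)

Per-node cardinality:
  S → 5
  σ[v='q'](S) → 1
  U → 3
  (σ[v='q'](S) ⋈[e=c] U) → 1

|E| = 1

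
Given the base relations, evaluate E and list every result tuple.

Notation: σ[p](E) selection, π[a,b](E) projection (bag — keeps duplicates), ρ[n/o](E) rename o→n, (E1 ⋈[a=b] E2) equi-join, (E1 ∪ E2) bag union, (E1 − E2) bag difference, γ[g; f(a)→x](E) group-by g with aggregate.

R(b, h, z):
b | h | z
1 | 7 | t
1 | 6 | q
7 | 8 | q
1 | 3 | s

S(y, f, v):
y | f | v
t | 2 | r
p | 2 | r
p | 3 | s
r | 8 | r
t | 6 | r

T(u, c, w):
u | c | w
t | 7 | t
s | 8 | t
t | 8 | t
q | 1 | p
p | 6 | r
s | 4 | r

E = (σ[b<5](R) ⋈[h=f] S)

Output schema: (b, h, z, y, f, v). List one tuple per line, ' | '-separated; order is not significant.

Row counts bottom-up:
  R → 4
  σ[b<5](R) → 3
  S → 5
  (σ[b<5](R) ⋈[h=f] S) → 2

== RESULT ==
b | h | z | y | f | v
1 | 3 | s | p | 3 | s
1 | 6 | q | t | 6 | r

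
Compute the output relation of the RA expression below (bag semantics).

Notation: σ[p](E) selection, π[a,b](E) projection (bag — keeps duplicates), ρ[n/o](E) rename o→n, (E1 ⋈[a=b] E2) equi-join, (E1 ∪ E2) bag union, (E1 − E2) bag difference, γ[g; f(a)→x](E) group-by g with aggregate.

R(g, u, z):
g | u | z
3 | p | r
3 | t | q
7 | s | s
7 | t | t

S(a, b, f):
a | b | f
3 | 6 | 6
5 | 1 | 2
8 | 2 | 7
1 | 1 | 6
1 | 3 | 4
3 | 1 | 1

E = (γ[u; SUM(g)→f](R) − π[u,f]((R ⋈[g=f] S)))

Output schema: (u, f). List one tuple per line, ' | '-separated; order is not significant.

Per-node cardinality:
  R → 4
  γ[u; SUM(g)→f](R) → 3
  R → 4
  S → 6
  (R ⋈[g=f] S) → 2
  π[u,f]((R ⋈[g=f] S)) → 2
  (γ[u; SUM(g)→f](R) − π[u,f]((R ⋈[g=f] S))) → 2

== RESULT ==
u | f
p | 3
t | 10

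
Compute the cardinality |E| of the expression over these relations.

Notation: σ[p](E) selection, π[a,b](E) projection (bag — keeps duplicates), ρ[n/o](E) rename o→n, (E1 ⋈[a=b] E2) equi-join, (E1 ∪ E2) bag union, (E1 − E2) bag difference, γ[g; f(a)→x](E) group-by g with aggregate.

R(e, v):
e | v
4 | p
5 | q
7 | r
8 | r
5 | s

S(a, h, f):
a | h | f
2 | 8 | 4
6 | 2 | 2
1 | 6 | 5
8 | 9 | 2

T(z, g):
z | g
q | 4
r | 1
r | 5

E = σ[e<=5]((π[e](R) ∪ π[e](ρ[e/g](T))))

Row counts bottom-up:
  R → 5
  π[e](R) → 5
  T → 3
  ρ[e/g](T) → 3
  π[e](ρ[e/g](T)) → 3
  (π[e](R) ∪ π[e](ρ[e/g](T))) → 8
  σ[e<=5]((π[e](R) ∪ π[e](ρ[e/g](T)))) → 6

|E| = 6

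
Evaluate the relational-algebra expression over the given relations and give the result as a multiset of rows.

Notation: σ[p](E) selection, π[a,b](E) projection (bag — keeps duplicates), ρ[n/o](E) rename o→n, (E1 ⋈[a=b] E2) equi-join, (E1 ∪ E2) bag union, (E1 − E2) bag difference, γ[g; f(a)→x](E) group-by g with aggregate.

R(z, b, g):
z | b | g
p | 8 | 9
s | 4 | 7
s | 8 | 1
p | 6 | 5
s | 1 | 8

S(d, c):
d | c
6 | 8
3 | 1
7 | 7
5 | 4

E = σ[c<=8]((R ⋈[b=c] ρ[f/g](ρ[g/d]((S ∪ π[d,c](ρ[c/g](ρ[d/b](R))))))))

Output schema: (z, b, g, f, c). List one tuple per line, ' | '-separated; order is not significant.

Row counts bottom-up:
  R → 5
  S → 4
  R → 5
  ρ[d/b](R) → 5
  ρ[c/g](ρ[d/b](R)) → 5
  π[d,c](ρ[c/g](ρ[d/b](R))) → 5
  (S ∪ π[d,c](ρ[c/g](ρ[d/b](R)))) → 9
  ρ[g/d]((S ∪ π[d,c](ρ[c/g](ρ[d/b](R))))) → 9
  ρ[f/g](ρ[g/d]((S ∪ π[d,c](ρ[c/g](ρ[d/b](R)))))) → 9
  (R ⋈[b=c] ρ[f/g](ρ[g/d]((S ∪ π[d,c](ρ[c/g](ρ[d/b](R))))))) → 7
  σ[c<=8]((R ⋈[b=c] ρ[f/g](ρ[g/d]((S ∪ π[d,c](ρ[c/g](ρ[d/b](R)))))))) → 7

== RESULT ==
z | b | g | f | c
p | 8 | 9 | 1 | 8
p | 8 | 9 | 6 | 8
s | 1 | 8 | 3 | 1
s | 1 | 8 | 8 | 1
s | 4 | 7 | 5 | 4
s | 8 | 1 | 1 | 8
s | 8 | 1 | 6 | 8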